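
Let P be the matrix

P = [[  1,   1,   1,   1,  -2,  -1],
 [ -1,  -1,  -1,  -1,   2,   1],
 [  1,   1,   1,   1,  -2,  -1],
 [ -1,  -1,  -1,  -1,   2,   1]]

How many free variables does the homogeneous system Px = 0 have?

Row reduce to echelon form.
R2 ← R2 + R1: [0, 0, 0, 0, 0, 0]
R3 ← R3 − R1: [0, 0, 0, 0, 0, 0]
R4 ← R4 + R1: [0, 0, 0, 0, 0, 0]
1 nonzero row, so rank(P) = 1.
P has 6 columns; by rank–nullity, nullity = 6 − 1 = 5.

5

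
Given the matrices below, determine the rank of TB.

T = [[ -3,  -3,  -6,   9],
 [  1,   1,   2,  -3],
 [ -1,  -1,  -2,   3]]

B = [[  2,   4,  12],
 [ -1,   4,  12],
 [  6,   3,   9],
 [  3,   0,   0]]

First compute TB:
[[-12, -42, -126],
 [  4,  14,  42],
 [ -4, -14, -42]]
Now row reduce the product.
R2 ← R2 + (1/3)·R1: [0, 0, 0]
R3 ← R3 − (1/3)·R1: [0, 0, 0]
1 nonzero row, so rank(TB) = 1.

1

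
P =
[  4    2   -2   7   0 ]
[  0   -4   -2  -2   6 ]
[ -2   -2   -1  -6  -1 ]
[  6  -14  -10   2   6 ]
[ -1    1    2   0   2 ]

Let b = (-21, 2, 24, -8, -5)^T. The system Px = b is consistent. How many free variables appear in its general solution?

Row reduce the augmented matrix [P | b].
R3 ← R3 + (1/2)·R1: [0, -1, -2, -5/2, -1, 27/2]
R4 ← R4 − (3/2)·R1: [0, -17, -7, -17/2, 6, 47/2]
R5 ← R5 + (1/4)·R1: [0, 3/2, 3/2, 7/4, 2, -41/4]
R3 ← R3 − (1/4)·R2: [0, 0, -3/2, -2, -5/2, 13]
R4 ← R4 − (17/4)·R2: [0, 0, 3/2, 0, -39/2, 15]
R5 ← R5 + (3/8)·R2: [0, 0, 3/4, 1, 17/4, -19/2]
R4 ← R4 + R3: [0, 0, 0, -2, -22, 28]
R5 ← R5 + (1/2)·R3: [0, 0, 0, 0, 3, -3]
The echelon form has 5 nonzero rows, and every pivot lies in the first 5 columns, so rank(P) = rank([P|b]) = 5.
The system is consistent.
Free variables = (unknowns) − (rank) = 5 − 5 = 0.

0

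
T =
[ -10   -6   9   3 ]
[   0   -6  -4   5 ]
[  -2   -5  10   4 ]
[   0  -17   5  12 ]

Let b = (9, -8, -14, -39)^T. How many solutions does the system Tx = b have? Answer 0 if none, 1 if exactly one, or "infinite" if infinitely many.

Row reduce the augmented matrix [T | b].
R3 ← R3 − (1/5)·R1: [0, -19/5, 41/5, 17/5, -79/5]
R3 ← R3 − (19/30)·R2: [0, 0, 161/15, 7/30, -161/15]
R4 ← R4 − (17/6)·R2: [0, 0, 49/3, -13/6, -49/3]
R4 ← R4 − (35/23)·R3: [0, 0, 0, -58/23, 0]
The echelon form has 4 nonzero rows, and every pivot lies in the first 4 columns, so rank(T) = rank([T|b]) = 4.
The system is consistent.
rank = 4 = number of unknowns, so the solution is unique.

1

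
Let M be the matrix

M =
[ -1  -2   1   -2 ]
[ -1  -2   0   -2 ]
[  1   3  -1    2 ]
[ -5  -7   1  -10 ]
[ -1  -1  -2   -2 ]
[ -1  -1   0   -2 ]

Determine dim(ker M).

Row reduce to echelon form.
R2 ← R2 − R1: [0, 0, -1, 0]
R3 ← R3 + R1: [0, 1, 0, 0]
R4 ← R4 − (5)·R1: [0, 3, -4, 0]
R5 ← R5 − R1: [0, 1, -3, 0]
R6 ← R6 − R1: [0, 1, -1, 0]
Swap R2 ↔ R3
R4 ← R4 − (3)·R2: [0, 0, -4, 0]
R5 ← R5 − R2: [0, 0, -3, 0]
R6 ← R6 − R2: [0, 0, -1, 0]
R4 ← R4 − (4)·R3: [0, 0, 0, 0]
R5 ← R5 − (3)·R3: [0, 0, 0, 0]
R6 ← R6 − R3: [0, 0, 0, 0]
3 nonzero rows, so rank(M) = 3.
M has 4 columns; by rank–nullity, nullity = 4 − 3 = 1.

1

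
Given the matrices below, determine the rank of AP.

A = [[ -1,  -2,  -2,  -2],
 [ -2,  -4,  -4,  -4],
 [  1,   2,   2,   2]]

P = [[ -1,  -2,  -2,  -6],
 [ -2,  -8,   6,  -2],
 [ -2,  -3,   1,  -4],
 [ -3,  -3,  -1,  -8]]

First compute AP:
[[ 15,  30, -10,  34],
 [ 30,  60, -20,  68],
 [-15, -30,  10, -34]]
Now row reduce the product.
R2 ← R2 − (2)·R1: [0, 0, 0, 0]
R3 ← R3 + R1: [0, 0, 0, 0]
1 nonzero row, so rank(AP) = 1.

1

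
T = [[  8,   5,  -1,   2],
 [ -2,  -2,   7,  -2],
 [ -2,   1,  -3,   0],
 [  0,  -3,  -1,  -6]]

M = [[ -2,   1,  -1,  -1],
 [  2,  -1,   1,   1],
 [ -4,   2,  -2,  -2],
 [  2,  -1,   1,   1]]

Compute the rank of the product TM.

First compute TM:
[[  2,  -1,   1,   1],
 [-32,  16, -16, -16],
 [ 18,  -9,   9,   9],
 [-14,   7,  -7,  -7]]
Now row reduce the product.
R2 ← R2 + (16)·R1: [0, 0, 0, 0]
R3 ← R3 − (9)·R1: [0, 0, 0, 0]
R4 ← R4 + (7)·R1: [0, 0, 0, 0]
1 nonzero row, so rank(TM) = 1.

1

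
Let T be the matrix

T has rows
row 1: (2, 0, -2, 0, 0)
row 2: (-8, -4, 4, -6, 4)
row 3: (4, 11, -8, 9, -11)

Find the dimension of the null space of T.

2

Row reduce to echelon form.
R2 ← R2 + (4)·R1: [0, -4, -4, -6, 4]
R3 ← R3 − (2)·R1: [0, 11, -4, 9, -11]
R3 ← R3 + (11/4)·R2: [0, 0, -15, -15/2, 0]
3 nonzero rows, so rank(T) = 3.
T has 5 columns; by rank–nullity, nullity = 5 − 3 = 2.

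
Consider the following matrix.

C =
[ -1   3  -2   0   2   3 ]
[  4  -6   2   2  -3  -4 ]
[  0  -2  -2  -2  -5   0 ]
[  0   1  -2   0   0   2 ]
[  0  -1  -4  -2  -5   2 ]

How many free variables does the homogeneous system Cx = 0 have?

3

Row reduce to echelon form.
R2 ← R2 + (4)·R1: [0, 6, -6, 2, 5, 8]
R3 ← R3 + (1/3)·R2: [0, 0, -4, -4/3, -10/3, 8/3]
R4 ← R4 − (1/6)·R2: [0, 0, -1, -1/3, -5/6, 2/3]
R5 ← R5 + (1/6)·R2: [0, 0, -5, -5/3, -25/6, 10/3]
R4 ← R4 − (1/4)·R3: [0, 0, 0, 0, 0, 0]
R5 ← R5 − (5/4)·R3: [0, 0, 0, 0, 0, 0]
3 nonzero rows, so rank(C) = 3.
C has 6 columns; by rank–nullity, nullity = 6 − 3 = 3.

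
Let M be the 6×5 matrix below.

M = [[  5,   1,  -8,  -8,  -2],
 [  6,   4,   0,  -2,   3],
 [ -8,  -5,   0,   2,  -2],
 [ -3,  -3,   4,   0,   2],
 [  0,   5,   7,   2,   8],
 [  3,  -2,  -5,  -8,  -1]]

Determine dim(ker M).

0

Row reduce to echelon form.
R2 ← R2 − (6/5)·R1: [0, 14/5, 48/5, 38/5, 27/5]
R3 ← R3 + (8/5)·R1: [0, -17/5, -64/5, -54/5, -26/5]
R4 ← R4 + (3/5)·R1: [0, -12/5, -4/5, -24/5, 4/5]
R6 ← R6 − (3/5)·R1: [0, -13/5, -1/5, -16/5, 1/5]
R3 ← R3 + (17/14)·R2: [0, 0, -8/7, -11/7, 19/14]
R4 ← R4 + (6/7)·R2: [0, 0, 52/7, 12/7, 38/7]
R5 ← R5 − (25/14)·R2: [0, 0, -71/7, -81/7, -23/14]
R6 ← R6 + (13/14)·R2: [0, 0, 61/7, 27/7, 73/14]
R4 ← R4 + (13/2)·R3: [0, 0, 0, -17/2, 57/4]
R5 ← R5 − (71/8)·R3: [0, 0, 0, 19/8, -219/16]
R6 ← R6 + (61/8)·R3: [0, 0, 0, -65/8, 249/16]
R5 ← R5 + (19/68)·R4: [0, 0, 0, 0, -165/17]
R6 ← R6 − (65/68)·R4: [0, 0, 0, 0, 33/17]
R6 ← R6 + (1/5)·R5: [0, 0, 0, 0, 0]
5 nonzero rows, so rank(M) = 5.
M has 5 columns; by rank–nullity, nullity = 5 − 5 = 0.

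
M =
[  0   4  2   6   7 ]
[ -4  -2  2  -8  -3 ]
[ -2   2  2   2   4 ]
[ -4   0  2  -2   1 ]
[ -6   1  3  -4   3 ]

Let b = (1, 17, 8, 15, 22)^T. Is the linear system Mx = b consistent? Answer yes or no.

yes

Row reduce the augmented matrix [M | b].
Swap R1 ↔ R2
R3 ← R3 − (1/2)·R1: [0, 3, 1, 6, 11/2, -1/2]
R4 ← R4 − R1: [0, 2, 0, 6, 4, -2]
R5 ← R5 − (3/2)·R1: [0, 4, 0, 8, 15/2, -7/2]
R3 ← R3 − (3/4)·R2: [0, 0, -1/2, 3/2, 1/4, -5/4]
R4 ← R4 − (1/2)·R2: [0, 0, -1, 3, 1/2, -5/2]
R5 ← R5 − R2: [0, 0, -2, 2, 1/2, -9/2]
R4 ← R4 − (2)·R3: [0, 0, 0, 0, 0, 0]
R5 ← R5 − (4)·R3: [0, 0, 0, -4, -1/2, 1/2]
Swap R4 ↔ R5
The echelon form has 4 nonzero rows, and every pivot lies in the first 5 columns, so rank(M) = rank([M|b]) = 4.
The system is consistent.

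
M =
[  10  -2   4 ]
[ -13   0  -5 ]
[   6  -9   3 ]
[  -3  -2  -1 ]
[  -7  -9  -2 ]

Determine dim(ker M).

1

Row reduce to echelon form.
R2 ← R2 + (13/10)·R1: [0, -13/5, 1/5]
R3 ← R3 − (3/5)·R1: [0, -39/5, 3/5]
R4 ← R4 + (3/10)·R1: [0, -13/5, 1/5]
R5 ← R5 + (7/10)·R1: [0, -52/5, 4/5]
R3 ← R3 − (3)·R2: [0, 0, 0]
R4 ← R4 − R2: [0, 0, 0]
R5 ← R5 − (4)·R2: [0, 0, 0]
2 nonzero rows, so rank(M) = 2.
M has 3 columns; by rank–nullity, nullity = 3 − 2 = 1.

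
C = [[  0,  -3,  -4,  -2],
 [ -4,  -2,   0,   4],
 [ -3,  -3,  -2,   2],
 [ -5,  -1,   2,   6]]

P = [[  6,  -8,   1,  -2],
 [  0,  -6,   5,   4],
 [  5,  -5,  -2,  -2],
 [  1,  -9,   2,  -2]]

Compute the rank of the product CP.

2

First compute CP:
[[-22,  56, -11,   0],
 [-20,   8,  -6,  -8],
 [-26,  34, -10,  -6],
 [-14, -18,  -2, -10]]
Now row reduce the product.
R2 ← R2 − (10/11)·R1: [0, -472/11, 4, -8]
R3 ← R3 − (13/11)·R1: [0, -354/11, 3, -6]
R4 ← R4 − (7/11)·R1: [0, -590/11, 5, -10]
R3 ← R3 − (3/4)·R2: [0, 0, 0, 0]
R4 ← R4 − (5/4)·R2: [0, 0, 0, 0]
2 nonzero rows, so rank(CP) = 2.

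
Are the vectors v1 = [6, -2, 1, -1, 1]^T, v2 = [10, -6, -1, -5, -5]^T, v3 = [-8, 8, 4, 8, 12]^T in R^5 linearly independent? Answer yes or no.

no

Form the matrix with these vectors as rows and row reduce.
R2 ← R2 − (5/3)·R1: [0, -8/3, -8/3, -10/3, -20/3]
R3 ← R3 + (4/3)·R1: [0, 16/3, 16/3, 20/3, 40/3]
R3 ← R3 + (2)·R2: [0, 0, 0, 0, 0]
2 nonzero rows, so the 3 vectors span a space of dimension 2.
Since 2 < 3, the vectors are linearly dependent.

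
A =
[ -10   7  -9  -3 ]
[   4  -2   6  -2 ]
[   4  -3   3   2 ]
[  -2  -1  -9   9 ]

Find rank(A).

Row reduce to echelon form.
R2 ← R2 + (2/5)·R1: [0, 4/5, 12/5, -16/5]
R3 ← R3 + (2/5)·R1: [0, -1/5, -3/5, 4/5]
R4 ← R4 − (1/5)·R1: [0, -12/5, -36/5, 48/5]
R3 ← R3 + (1/4)·R2: [0, 0, 0, 0]
R4 ← R4 + (3)·R2: [0, 0, 0, 0]
Echelon form has 2 nonzero rows, so rank(A) = 2.

2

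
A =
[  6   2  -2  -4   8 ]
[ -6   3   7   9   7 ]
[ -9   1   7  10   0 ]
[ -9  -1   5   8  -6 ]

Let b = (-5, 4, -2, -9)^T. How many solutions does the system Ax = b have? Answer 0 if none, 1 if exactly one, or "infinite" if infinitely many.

0

Row reduce the augmented matrix [A | b].
R2 ← R2 + R1: [0, 5, 5, 5, 15, -1]
R3 ← R3 + (3/2)·R1: [0, 4, 4, 4, 12, -19/2]
R4 ← R4 + (3/2)·R1: [0, 2, 2, 2, 6, -33/2]
R3 ← R3 − (4/5)·R2: [0, 0, 0, 0, 0, -87/10]
R4 ← R4 − (2/5)·R2: [0, 0, 0, 0, 0, -161/10]
R4 ← R4 − (161/87)·R3: [0, 0, 0, 0, 0, 0]
The echelon form has 3 nonzero rows; the last pivot sits in the augmented column, so rank(A) = 2 but rank([A|b]) = 3.
Since the ranks differ, the system is inconsistent.
It has no solutions.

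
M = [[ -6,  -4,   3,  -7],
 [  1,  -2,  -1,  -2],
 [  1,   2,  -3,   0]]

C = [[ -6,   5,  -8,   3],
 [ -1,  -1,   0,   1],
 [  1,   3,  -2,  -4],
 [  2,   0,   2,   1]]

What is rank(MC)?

3

First compute MC:
[[ 29, -17,  28, -41],
 [ -9,   4, -10,   3],
 [-11,  -6,  -2,  17]]
Now row reduce the product.
R2 ← R2 + (9/29)·R1: [0, -37/29, -38/29, -282/29]
R3 ← R3 + (11/29)·R1: [0, -361/29, 250/29, 42/29]
R3 ← R3 − (361/37)·R2: [0, 0, 792/37, 3564/37]
3 nonzero rows, so rank(MC) = 3.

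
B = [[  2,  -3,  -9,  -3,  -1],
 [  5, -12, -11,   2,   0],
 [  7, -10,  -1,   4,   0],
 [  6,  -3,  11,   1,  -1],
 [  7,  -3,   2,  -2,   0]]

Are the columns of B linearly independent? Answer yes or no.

Row reduce B to echelon form.
R2 ← R2 − (5/2)·R1: [0, -9/2, 23/2, 19/2, 5/2]
R3 ← R3 − (7/2)·R1: [0, 1/2, 61/2, 29/2, 7/2]
R4 ← R4 − (3)·R1: [0, 6, 38, 10, 2]
R5 ← R5 − (7/2)·R1: [0, 15/2, 67/2, 17/2, 7/2]
R3 ← R3 + (1/9)·R2: [0, 0, 286/9, 140/9, 34/9]
R4 ← R4 + (4/3)·R2: [0, 0, 160/3, 68/3, 16/3]
R5 ← R5 + (5/3)·R2: [0, 0, 158/3, 73/3, 23/3]
R4 ← R4 − (240/143)·R3: [0, 0, 0, -492/143, -144/143]
R5 ← R5 − (237/143)·R3: [0, 0, 0, -207/143, 201/143]
R5 ← R5 − (69/164)·R4: [0, 0, 0, 0, 75/41]
5 pivots among 5 columns.
Every column is a pivot column, so the columns are linearly independent.

yes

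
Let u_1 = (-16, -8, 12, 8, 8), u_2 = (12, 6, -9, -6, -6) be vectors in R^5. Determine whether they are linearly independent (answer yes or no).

no

Form the matrix with these vectors as rows and row reduce.
R2 ← R2 + (3/4)·R1: [0, 0, 0, 0, 0]
1 nonzero row, so the 2 vectors span a space of dimension 1.
Since 1 < 2, the vectors are linearly dependent.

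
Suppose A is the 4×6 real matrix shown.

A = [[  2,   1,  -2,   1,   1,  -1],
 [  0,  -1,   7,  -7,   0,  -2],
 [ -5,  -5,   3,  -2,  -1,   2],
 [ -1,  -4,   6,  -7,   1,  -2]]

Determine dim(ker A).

Row reduce to echelon form.
R3 ← R3 + (5/2)·R1: [0, -5/2, -2, 1/2, 3/2, -1/2]
R4 ← R4 + (1/2)·R1: [0, -7/2, 5, -13/2, 3/2, -5/2]
R3 ← R3 − (5/2)·R2: [0, 0, -39/2, 18, 3/2, 9/2]
R4 ← R4 − (7/2)·R2: [0, 0, -39/2, 18, 3/2, 9/2]
R4 ← R4 − R3: [0, 0, 0, 0, 0, 0]
3 nonzero rows, so rank(A) = 3.
A has 6 columns; by rank–nullity, nullity = 6 − 3 = 3.

3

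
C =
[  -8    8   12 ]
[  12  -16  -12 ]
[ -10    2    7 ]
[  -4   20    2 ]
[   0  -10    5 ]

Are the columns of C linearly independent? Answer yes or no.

Row reduce C to echelon form.
R2 ← R2 + (3/2)·R1: [0, -4, 6]
R3 ← R3 − (5/4)·R1: [0, -8, -8]
R4 ← R4 − (1/2)·R1: [0, 16, -4]
R3 ← R3 − (2)·R2: [0, 0, -20]
R4 ← R4 + (4)·R2: [0, 0, 20]
R5 ← R5 − (5/2)·R2: [0, 0, -10]
R4 ← R4 + R3: [0, 0, 0]
R5 ← R5 − (1/2)·R3: [0, 0, 0]
3 pivots among 3 columns.
Every column is a pivot column, so the columns are linearly independent.

yes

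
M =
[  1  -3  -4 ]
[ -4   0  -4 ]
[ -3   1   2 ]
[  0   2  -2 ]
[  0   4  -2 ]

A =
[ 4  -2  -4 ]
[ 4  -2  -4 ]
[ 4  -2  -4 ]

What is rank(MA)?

1

First compute MA:
[[-24,  12,  24],
 [-32,  16,  32],
 [  0,   0,   0],
 [  0,   0,   0],
 [  8,  -4,  -8]]
Now row reduce the product.
R2 ← R2 − (4/3)·R1: [0, 0, 0]
R5 ← R5 + (1/3)·R1: [0, 0, 0]
1 nonzero row, so rank(MA) = 1.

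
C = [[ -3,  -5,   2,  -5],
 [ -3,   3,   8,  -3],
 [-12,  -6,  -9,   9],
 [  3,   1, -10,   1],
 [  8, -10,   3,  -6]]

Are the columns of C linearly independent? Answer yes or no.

Row reduce C to echelon form.
R2 ← R2 − R1: [0, 8, 6, 2]
R3 ← R3 − (4)·R1: [0, 14, -17, 29]
R4 ← R4 + R1: [0, -4, -8, -4]
R5 ← R5 + (8/3)·R1: [0, -70/3, 25/3, -58/3]
R3 ← R3 − (7/4)·R2: [0, 0, -55/2, 51/2]
R4 ← R4 + (1/2)·R2: [0, 0, -5, -3]
R5 ← R5 + (35/12)·R2: [0, 0, 155/6, -27/2]
R4 ← R4 − (2/11)·R3: [0, 0, 0, -84/11]
R5 ← R5 + (31/33)·R3: [0, 0, 0, 115/11]
R5 ← R5 + (115/84)·R4: [0, 0, 0, 0]
4 pivots among 4 columns.
Every column is a pivot column, so the columns are linearly independent.

yes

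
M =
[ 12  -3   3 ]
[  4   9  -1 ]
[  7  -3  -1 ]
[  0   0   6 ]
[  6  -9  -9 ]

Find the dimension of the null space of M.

Row reduce to echelon form.
R2 ← R2 − (1/3)·R1: [0, 10, -2]
R3 ← R3 − (7/12)·R1: [0, -5/4, -11/4]
R5 ← R5 − (1/2)·R1: [0, -15/2, -21/2]
R3 ← R3 + (1/8)·R2: [0, 0, -3]
R5 ← R5 + (3/4)·R2: [0, 0, -12]
R4 ← R4 + (2)·R3: [0, 0, 0]
R5 ← R5 − (4)·R3: [0, 0, 0]
3 nonzero rows, so rank(M) = 3.
M has 3 columns; by rank–nullity, nullity = 3 − 3 = 0.

0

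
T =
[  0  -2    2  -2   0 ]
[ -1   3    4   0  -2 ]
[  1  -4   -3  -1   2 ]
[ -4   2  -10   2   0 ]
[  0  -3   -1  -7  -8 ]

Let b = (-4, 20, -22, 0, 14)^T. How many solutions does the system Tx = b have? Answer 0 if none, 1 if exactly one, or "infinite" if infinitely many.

Row reduce the augmented matrix [T | b].
Swap R1 ↔ R2
R3 ← R3 + R1: [0, -1, 1, -1, 0, -2]
R4 ← R4 − (4)·R1: [0, -10, -26, 2, 8, -80]
R3 ← R3 − (1/2)·R2: [0, 0, 0, 0, 0, 0]
R4 ← R4 − (5)·R2: [0, 0, -36, 12, 8, -60]
R5 ← R5 − (3/2)·R2: [0, 0, -4, -4, -8, 20]
Swap R3 ↔ R4
R5 ← R5 − (1/9)·R3: [0, 0, 0, -16/3, -80/9, 80/3]
Swap R4 ↔ R5
The echelon form has 4 nonzero rows, and every pivot lies in the first 5 columns, so rank(T) = rank([T|b]) = 4.
The system is consistent.
rank = 4 < 5 unknowns, so there are infinitely many solutions.

infinite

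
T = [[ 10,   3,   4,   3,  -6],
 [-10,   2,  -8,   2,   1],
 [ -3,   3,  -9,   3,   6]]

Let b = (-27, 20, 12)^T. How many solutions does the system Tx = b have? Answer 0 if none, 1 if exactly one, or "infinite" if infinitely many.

Row reduce the augmented matrix [T | b].
R2 ← R2 + R1: [0, 5, -4, 5, -5, -7]
R3 ← R3 + (3/10)·R1: [0, 39/10, -39/5, 39/10, 21/5, 39/10]
R3 ← R3 − (39/50)·R2: [0, 0, -117/25, 0, 81/10, 234/25]
The echelon form has 3 nonzero rows, and every pivot lies in the first 5 columns, so rank(T) = rank([T|b]) = 3.
The system is consistent.
rank = 3 < 5 unknowns, so there are infinitely many solutions.

infinite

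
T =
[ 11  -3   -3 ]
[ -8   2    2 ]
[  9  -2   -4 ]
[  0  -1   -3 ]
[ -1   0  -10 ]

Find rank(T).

3

Row reduce to echelon form.
R2 ← R2 + (8/11)·R1: [0, -2/11, -2/11]
R3 ← R3 − (9/11)·R1: [0, 5/11, -17/11]
R5 ← R5 + (1/11)·R1: [0, -3/11, -113/11]
R3 ← R3 + (5/2)·R2: [0, 0, -2]
R4 ← R4 − (11/2)·R2: [0, 0, -2]
R5 ← R5 − (3/2)·R2: [0, 0, -10]
R4 ← R4 − R3: [0, 0, 0]
R5 ← R5 − (5)·R3: [0, 0, 0]
Echelon form has 3 nonzero rows, so rank(T) = 3.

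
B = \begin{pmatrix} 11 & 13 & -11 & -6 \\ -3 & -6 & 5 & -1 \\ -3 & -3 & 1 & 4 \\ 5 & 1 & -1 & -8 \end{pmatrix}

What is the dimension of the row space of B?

Row reduce to echelon form.
R2 ← R2 + (3/11)·R1: [0, -27/11, 2, -29/11]
R3 ← R3 + (3/11)·R1: [0, 6/11, -2, 26/11]
R4 ← R4 − (5/11)·R1: [0, -54/11, 4, -58/11]
R3 ← R3 + (2/9)·R2: [0, 0, -14/9, 16/9]
R4 ← R4 − (2)·R2: [0, 0, 0, 0]
Echelon form has 3 nonzero rows, so rank(B) = 3.
The row space has dimension equal to the rank: 3.

3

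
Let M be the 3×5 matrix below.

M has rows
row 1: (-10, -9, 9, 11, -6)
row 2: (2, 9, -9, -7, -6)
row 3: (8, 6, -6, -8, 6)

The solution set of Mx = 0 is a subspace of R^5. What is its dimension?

3

Row reduce to echelon form.
R2 ← R2 + (1/5)·R1: [0, 36/5, -36/5, -24/5, -36/5]
R3 ← R3 + (4/5)·R1: [0, -6/5, 6/5, 4/5, 6/5]
R3 ← R3 + (1/6)·R2: [0, 0, 0, 0, 0]
2 nonzero rows, so rank(M) = 2.
M has 5 columns; by rank–nullity, nullity = 5 − 2 = 3.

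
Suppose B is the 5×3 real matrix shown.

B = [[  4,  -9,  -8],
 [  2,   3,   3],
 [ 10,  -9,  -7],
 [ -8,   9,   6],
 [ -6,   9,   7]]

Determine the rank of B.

Row reduce to echelon form.
R2 ← R2 − (1/2)·R1: [0, 15/2, 7]
R3 ← R3 − (5/2)·R1: [0, 27/2, 13]
R4 ← R4 + (2)·R1: [0, -9, -10]
R5 ← R5 + (3/2)·R1: [0, -9/2, -5]
R3 ← R3 − (9/5)·R2: [0, 0, 2/5]
R4 ← R4 + (6/5)·R2: [0, 0, -8/5]
R5 ← R5 + (3/5)·R2: [0, 0, -4/5]
R4 ← R4 + (4)·R3: [0, 0, 0]
R5 ← R5 + (2)·R3: [0, 0, 0]
Echelon form has 3 nonzero rows, so rank(B) = 3.

3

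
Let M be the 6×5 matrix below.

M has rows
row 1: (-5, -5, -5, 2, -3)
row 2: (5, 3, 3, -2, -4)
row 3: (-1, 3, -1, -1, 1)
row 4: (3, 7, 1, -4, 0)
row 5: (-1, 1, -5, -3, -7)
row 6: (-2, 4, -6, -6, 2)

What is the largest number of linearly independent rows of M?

4

Row reduce to echelon form.
R2 ← R2 + R1: [0, -2, -2, 0, -7]
R3 ← R3 − (1/5)·R1: [0, 4, 0, -7/5, 8/5]
R4 ← R4 + (3/5)·R1: [0, 4, -2, -14/5, -9/5]
R5 ← R5 − (1/5)·R1: [0, 2, -4, -17/5, -32/5]
R6 ← R6 − (2/5)·R1: [0, 6, -4, -34/5, 16/5]
R3 ← R3 + (2)·R2: [0, 0, -4, -7/5, -62/5]
R4 ← R4 + (2)·R2: [0, 0, -6, -14/5, -79/5]
R5 ← R5 + R2: [0, 0, -6, -17/5, -67/5]
R6 ← R6 + (3)·R2: [0, 0, -10, -34/5, -89/5]
R4 ← R4 − (3/2)·R3: [0, 0, 0, -7/10, 14/5]
R5 ← R5 − (3/2)·R3: [0, 0, 0, -13/10, 26/5]
R6 ← R6 − (5/2)·R3: [0, 0, 0, -33/10, 66/5]
R5 ← R5 − (13/7)·R4: [0, 0, 0, 0, 0]
R6 ← R6 − (33/7)·R4: [0, 0, 0, 0, 0]
Echelon form has 4 nonzero rows, so rank(M) = 4.
The rank gives the maximum number of linearly independent rows: 4.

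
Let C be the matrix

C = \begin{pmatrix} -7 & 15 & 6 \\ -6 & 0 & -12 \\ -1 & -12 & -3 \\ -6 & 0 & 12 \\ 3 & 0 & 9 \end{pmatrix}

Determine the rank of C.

Row reduce to echelon form.
R2 ← R2 − (6/7)·R1: [0, -90/7, -120/7]
R3 ← R3 − (1/7)·R1: [0, -99/7, -27/7]
R4 ← R4 − (6/7)·R1: [0, -90/7, 48/7]
R5 ← R5 + (3/7)·R1: [0, 45/7, 81/7]
R3 ← R3 − (11/10)·R2: [0, 0, 15]
R4 ← R4 − R2: [0, 0, 24]
R5 ← R5 + (1/2)·R2: [0, 0, 3]
R4 ← R4 − (8/5)·R3: [0, 0, 0]
R5 ← R5 − (1/5)·R3: [0, 0, 0]
Echelon form has 3 nonzero rows, so rank(C) = 3.

3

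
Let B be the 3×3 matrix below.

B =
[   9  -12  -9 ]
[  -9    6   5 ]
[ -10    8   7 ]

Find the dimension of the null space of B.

0

Row reduce to echelon form.
R2 ← R2 + R1: [0, -6, -4]
R3 ← R3 + (10/9)·R1: [0, -16/3, -3]
R3 ← R3 − (8/9)·R2: [0, 0, 5/9]
3 nonzero rows, so rank(B) = 3.
B has 3 columns; by rank–nullity, nullity = 3 − 3 = 0.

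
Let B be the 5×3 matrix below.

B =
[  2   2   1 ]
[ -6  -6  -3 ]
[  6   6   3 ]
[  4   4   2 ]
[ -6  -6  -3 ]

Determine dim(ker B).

Row reduce to echelon form.
R2 ← R2 + (3)·R1: [0, 0, 0]
R3 ← R3 − (3)·R1: [0, 0, 0]
R4 ← R4 − (2)·R1: [0, 0, 0]
R5 ← R5 + (3)·R1: [0, 0, 0]
1 nonzero row, so rank(B) = 1.
B has 3 columns; by rank–nullity, nullity = 3 − 1 = 2.

2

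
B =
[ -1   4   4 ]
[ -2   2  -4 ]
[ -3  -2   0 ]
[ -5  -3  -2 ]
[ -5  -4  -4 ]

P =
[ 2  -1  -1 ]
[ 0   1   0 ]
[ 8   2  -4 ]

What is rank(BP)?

2

First compute BP:
[[ 30,  13, -15],
 [-36,  -4,  18],
 [ -6,   1,   3],
 [-26,  -2,  13],
 [-42,  -7,  21]]
Now row reduce the product.
R2 ← R2 + (6/5)·R1: [0, 58/5, 0]
R3 ← R3 + (1/5)·R1: [0, 18/5, 0]
R4 ← R4 + (13/15)·R1: [0, 139/15, 0]
R5 ← R5 + (7/5)·R1: [0, 56/5, 0]
R3 ← R3 − (9/29)·R2: [0, 0, 0]
R4 ← R4 − (139/174)·R2: [0, 0, 0]
R5 ← R5 − (28/29)·R2: [0, 0, 0]
2 nonzero rows, so rank(BP) = 2.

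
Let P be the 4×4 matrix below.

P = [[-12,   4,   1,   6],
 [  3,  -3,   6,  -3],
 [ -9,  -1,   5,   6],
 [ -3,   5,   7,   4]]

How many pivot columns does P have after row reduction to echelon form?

4

Row reduce to echelon form.
R2 ← R2 + (1/4)·R1: [0, -2, 25/4, -3/2]
R3 ← R3 − (3/4)·R1: [0, -4, 17/4, 3/2]
R4 ← R4 − (1/4)·R1: [0, 4, 27/4, 5/2]
R3 ← R3 − (2)·R2: [0, 0, -33/4, 9/2]
R4 ← R4 + (2)·R2: [0, 0, 77/4, -1/2]
R4 ← R4 + (7/3)·R3: [0, 0, 0, 10]
Echelon form has 4 nonzero rows, so rank(P) = 4.
Each nonzero row contributes one pivot column: 4 pivot columns.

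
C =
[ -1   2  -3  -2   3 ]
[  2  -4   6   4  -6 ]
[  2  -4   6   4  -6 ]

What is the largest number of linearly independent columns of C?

Row reduce to echelon form.
R2 ← R2 + (2)·R1: [0, 0, 0, 0, 0]
R3 ← R3 + (2)·R1: [0, 0, 0, 0, 0]
Echelon form has 1 nonzero row, so rank(C) = 1.
The rank gives the maximum number of linearly independent columns: 1.

1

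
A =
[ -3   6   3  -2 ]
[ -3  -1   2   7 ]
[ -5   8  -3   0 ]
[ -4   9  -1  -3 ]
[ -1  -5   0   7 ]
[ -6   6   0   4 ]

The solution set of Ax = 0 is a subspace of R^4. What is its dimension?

0

Row reduce to echelon form.
R2 ← R2 − R1: [0, -7, -1, 9]
R3 ← R3 − (5/3)·R1: [0, -2, -8, 10/3]
R4 ← R4 − (4/3)·R1: [0, 1, -5, -1/3]
R5 ← R5 − (1/3)·R1: [0, -7, -1, 23/3]
R6 ← R6 − (2)·R1: [0, -6, -6, 8]
R3 ← R3 − (2/7)·R2: [0, 0, -54/7, 16/21]
R4 ← R4 + (1/7)·R2: [0, 0, -36/7, 20/21]
R5 ← R5 − R2: [0, 0, 0, -4/3]
R6 ← R6 − (6/7)·R2: [0, 0, -36/7, 2/7]
R4 ← R4 − (2/3)·R3: [0, 0, 0, 4/9]
R6 ← R6 − (2/3)·R3: [0, 0, 0, -2/9]
R5 ← R5 + (3)·R4: [0, 0, 0, 0]
R6 ← R6 + (1/2)·R4: [0, 0, 0, 0]
4 nonzero rows, so rank(A) = 4.
A has 4 columns; by rank–nullity, nullity = 4 − 4 = 0.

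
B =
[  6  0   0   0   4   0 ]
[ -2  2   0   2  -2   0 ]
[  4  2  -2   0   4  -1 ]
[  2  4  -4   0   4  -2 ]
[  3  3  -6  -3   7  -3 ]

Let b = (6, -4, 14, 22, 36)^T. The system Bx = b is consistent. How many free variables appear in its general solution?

3

Row reduce the augmented matrix [B | b].
R2 ← R2 + (1/3)·R1: [0, 2, 0, 2, -2/3, 0, -2]
R3 ← R3 − (2/3)·R1: [0, 2, -2, 0, 4/3, -1, 10]
R4 ← R4 − (1/3)·R1: [0, 4, -4, 0, 8/3, -2, 20]
R5 ← R5 − (1/2)·R1: [0, 3, -6, -3, 5, -3, 33]
R3 ← R3 − R2: [0, 0, -2, -2, 2, -1, 12]
R4 ← R4 − (2)·R2: [0, 0, -4, -4, 4, -2, 24]
R5 ← R5 − (3/2)·R2: [0, 0, -6, -6, 6, -3, 36]
R4 ← R4 − (2)·R3: [0, 0, 0, 0, 0, 0, 0]
R5 ← R5 − (3)·R3: [0, 0, 0, 0, 0, 0, 0]
The echelon form has 3 nonzero rows, and every pivot lies in the first 6 columns, so rank(B) = rank([B|b]) = 3.
The system is consistent.
Free variables = (unknowns) − (rank) = 6 − 3 = 3.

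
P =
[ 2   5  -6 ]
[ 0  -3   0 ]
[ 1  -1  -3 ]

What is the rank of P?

Row reduce to echelon form.
R3 ← R3 − (1/2)·R1: [0, -7/2, 0]
R3 ← R3 − (7/6)·R2: [0, 0, 0]
Echelon form has 2 nonzero rows, so rank(P) = 2.

2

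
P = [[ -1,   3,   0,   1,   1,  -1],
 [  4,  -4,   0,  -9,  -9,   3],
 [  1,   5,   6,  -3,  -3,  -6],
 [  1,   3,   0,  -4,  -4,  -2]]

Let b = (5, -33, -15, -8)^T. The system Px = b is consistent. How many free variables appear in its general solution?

Row reduce the augmented matrix [P | b].
R2 ← R2 + (4)·R1: [0, 8, 0, -5, -5, -1, -13]
R3 ← R3 + R1: [0, 8, 6, -2, -2, -7, -10]
R4 ← R4 + R1: [0, 6, 0, -3, -3, -3, -3]
R3 ← R3 − R2: [0, 0, 6, 3, 3, -6, 3]
R4 ← R4 − (3/4)·R2: [0, 0, 0, 3/4, 3/4, -9/4, 27/4]
The echelon form has 4 nonzero rows, and every pivot lies in the first 6 columns, so rank(P) = rank([P|b]) = 4.
The system is consistent.
Free variables = (unknowns) − (rank) = 6 − 4 = 2.

2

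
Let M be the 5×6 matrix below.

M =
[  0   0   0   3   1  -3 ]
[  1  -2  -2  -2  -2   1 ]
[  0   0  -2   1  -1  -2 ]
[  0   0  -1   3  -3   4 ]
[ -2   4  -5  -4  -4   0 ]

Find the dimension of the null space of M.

Row reduce to echelon form.
Swap R1 ↔ R2
R5 ← R5 + (2)·R1: [0, 0, -9, -8, -8, 2]
Swap R2 ↔ R3
R4 ← R4 − (1/2)·R2: [0, 0, 0, 5/2, -5/2, 5]
R5 ← R5 − (9/2)·R2: [0, 0, 0, -25/2, -7/2, 11]
R4 ← R4 − (5/6)·R3: [0, 0, 0, 0, -10/3, 15/2]
R5 ← R5 + (25/6)·R3: [0, 0, 0, 0, 2/3, -3/2]
R5 ← R5 + (1/5)·R4: [0, 0, 0, 0, 0, 0]
4 nonzero rows, so rank(M) = 4.
M has 6 columns; by rank–nullity, nullity = 6 − 4 = 2.

2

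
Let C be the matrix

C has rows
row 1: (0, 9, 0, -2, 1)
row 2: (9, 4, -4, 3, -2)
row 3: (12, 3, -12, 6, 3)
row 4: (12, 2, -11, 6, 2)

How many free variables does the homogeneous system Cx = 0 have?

2

Row reduce to echelon form.
Swap R1 ↔ R2
R3 ← R3 − (4/3)·R1: [0, -7/3, -20/3, 2, 17/3]
R4 ← R4 − (4/3)·R1: [0, -10/3, -17/3, 2, 14/3]
R3 ← R3 + (7/27)·R2: [0, 0, -20/3, 40/27, 160/27]
R4 ← R4 + (10/27)·R2: [0, 0, -17/3, 34/27, 136/27]
R4 ← R4 − (17/20)·R3: [0, 0, 0, 0, 0]
3 nonzero rows, so rank(C) = 3.
C has 5 columns; by rank–nullity, nullity = 5 − 3 = 2.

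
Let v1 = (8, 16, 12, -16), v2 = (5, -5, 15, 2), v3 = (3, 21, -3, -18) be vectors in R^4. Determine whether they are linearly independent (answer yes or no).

no

Form the matrix with these vectors as rows and row reduce.
R2 ← R2 − (5/8)·R1: [0, -15, 15/2, 12]
R3 ← R3 − (3/8)·R1: [0, 15, -15/2, -12]
R3 ← R3 + R2: [0, 0, 0, 0]
2 nonzero rows, so the 3 vectors span a space of dimension 2.
Since 2 < 3, the vectors are linearly dependent.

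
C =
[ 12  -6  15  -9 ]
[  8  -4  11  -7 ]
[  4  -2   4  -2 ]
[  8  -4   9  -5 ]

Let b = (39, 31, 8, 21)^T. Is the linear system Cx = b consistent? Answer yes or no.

yes

Row reduce the augmented matrix [C | b].
R2 ← R2 − (2/3)·R1: [0, 0, 1, -1, 5]
R3 ← R3 − (1/3)·R1: [0, 0, -1, 1, -5]
R4 ← R4 − (2/3)·R1: [0, 0, -1, 1, -5]
R3 ← R3 + R2: [0, 0, 0, 0, 0]
R4 ← R4 + R2: [0, 0, 0, 0, 0]
The echelon form has 2 nonzero rows, and every pivot lies in the first 4 columns, so rank(C) = rank([C|b]) = 2.
The system is consistent.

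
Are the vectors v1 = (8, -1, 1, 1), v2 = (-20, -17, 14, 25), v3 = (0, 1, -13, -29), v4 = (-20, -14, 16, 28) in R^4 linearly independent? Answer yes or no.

yes

Form the matrix with these vectors as rows and row reduce.
R2 ← R2 + (5/2)·R1: [0, -39/2, 33/2, 55/2]
R4 ← R4 + (5/2)·R1: [0, -33/2, 37/2, 61/2]
R3 ← R3 + (2/39)·R2: [0, 0, -158/13, -1076/39]
R4 ← R4 − (11/13)·R2: [0, 0, 59/13, 94/13]
R4 ← R4 + (59/158)·R3: [0, 0, 0, -728/237]
4 nonzero rows, so the 4 vectors span a space of dimension 4.
Since 4 = 4, the vectors are linearly independent.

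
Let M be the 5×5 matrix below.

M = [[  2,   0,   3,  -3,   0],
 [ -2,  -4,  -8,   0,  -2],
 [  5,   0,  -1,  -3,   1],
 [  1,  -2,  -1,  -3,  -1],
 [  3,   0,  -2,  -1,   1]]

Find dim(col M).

4

Row reduce to echelon form.
R2 ← R2 + R1: [0, -4, -5, -3, -2]
R3 ← R3 − (5/2)·R1: [0, 0, -17/2, 9/2, 1]
R4 ← R4 − (1/2)·R1: [0, -2, -5/2, -3/2, -1]
R5 ← R5 − (3/2)·R1: [0, 0, -13/2, 7/2, 1]
R4 ← R4 − (1/2)·R2: [0, 0, 0, 0, 0]
R5 ← R5 − (13/17)·R3: [0, 0, 0, 1/17, 4/17]
Swap R4 ↔ R5
Echelon form has 4 nonzero rows, so rank(M) = 4.
The column space has dimension equal to the rank: 4.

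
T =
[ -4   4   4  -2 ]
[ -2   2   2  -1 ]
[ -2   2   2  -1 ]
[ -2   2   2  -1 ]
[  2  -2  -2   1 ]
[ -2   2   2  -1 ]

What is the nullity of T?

Row reduce to echelon form.
R2 ← R2 − (1/2)·R1: [0, 0, 0, 0]
R3 ← R3 − (1/2)·R1: [0, 0, 0, 0]
R4 ← R4 − (1/2)·R1: [0, 0, 0, 0]
R5 ← R5 + (1/2)·R1: [0, 0, 0, 0]
R6 ← R6 − (1/2)·R1: [0, 0, 0, 0]
1 nonzero row, so rank(T) = 1.
T has 4 columns; by rank–nullity, nullity = 4 − 1 = 3.

3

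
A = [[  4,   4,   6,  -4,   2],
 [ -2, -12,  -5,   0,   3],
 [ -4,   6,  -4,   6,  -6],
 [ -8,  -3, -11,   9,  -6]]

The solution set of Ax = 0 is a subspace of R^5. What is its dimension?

Row reduce to echelon form.
R2 ← R2 + (1/2)·R1: [0, -10, -2, -2, 4]
R3 ← R3 + R1: [0, 10, 2, 2, -4]
R4 ← R4 + (2)·R1: [0, 5, 1, 1, -2]
R3 ← R3 + R2: [0, 0, 0, 0, 0]
R4 ← R4 + (1/2)·R2: [0, 0, 0, 0, 0]
2 nonzero rows, so rank(A) = 2.
A has 5 columns; by rank–nullity, nullity = 5 − 2 = 3.

3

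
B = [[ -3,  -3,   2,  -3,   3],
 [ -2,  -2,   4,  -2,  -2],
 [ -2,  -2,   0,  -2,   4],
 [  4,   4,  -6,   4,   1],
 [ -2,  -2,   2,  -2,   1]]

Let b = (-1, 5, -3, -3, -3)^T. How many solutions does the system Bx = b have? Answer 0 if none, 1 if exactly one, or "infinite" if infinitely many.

0

Row reduce the augmented matrix [B | b].
R2 ← R2 − (2/3)·R1: [0, 0, 8/3, 0, -4, 17/3]
R3 ← R3 − (2/3)·R1: [0, 0, -4/3, 0, 2, -7/3]
R4 ← R4 + (4/3)·R1: [0, 0, -10/3, 0, 5, -13/3]
R5 ← R5 − (2/3)·R1: [0, 0, 2/3, 0, -1, -7/3]
R3 ← R3 + (1/2)·R2: [0, 0, 0, 0, 0, 1/2]
R4 ← R4 + (5/4)·R2: [0, 0, 0, 0, 0, 11/4]
R5 ← R5 − (1/4)·R2: [0, 0, 0, 0, 0, -15/4]
R4 ← R4 − (11/2)·R3: [0, 0, 0, 0, 0, 0]
R5 ← R5 + (15/2)·R3: [0, 0, 0, 0, 0, 0]
The echelon form has 3 nonzero rows; the last pivot sits in the augmented column, so rank(B) = 2 but rank([B|b]) = 3.
Since the ranks differ, the system is inconsistent.
It has no solutions.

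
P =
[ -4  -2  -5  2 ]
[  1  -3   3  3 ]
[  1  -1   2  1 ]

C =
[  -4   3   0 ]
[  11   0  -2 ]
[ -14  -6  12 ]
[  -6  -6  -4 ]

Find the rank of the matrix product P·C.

2

First compute PC:
[[ 52,   6, -64],
 [-97, -33,  30],
 [-49, -15,  22]]
Now row reduce the product.
R2 ← R2 + (97/52)·R1: [0, -567/26, -1162/13]
R3 ← R3 + (49/52)·R1: [0, -243/26, -498/13]
R3 ← R3 − (3/7)·R2: [0, 0, 0]
2 nonzero rows, so rank(PC) = 2.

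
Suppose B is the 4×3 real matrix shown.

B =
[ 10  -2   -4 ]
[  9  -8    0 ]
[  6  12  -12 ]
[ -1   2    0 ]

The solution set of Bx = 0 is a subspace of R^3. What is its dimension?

Row reduce to echelon form.
R2 ← R2 − (9/10)·R1: [0, -31/5, 18/5]
R3 ← R3 − (3/5)·R1: [0, 66/5, -48/5]
R4 ← R4 + (1/10)·R1: [0, 9/5, -2/5]
R3 ← R3 + (66/31)·R2: [0, 0, -60/31]
R4 ← R4 + (9/31)·R2: [0, 0, 20/31]
R4 ← R4 + (1/3)·R3: [0, 0, 0]
3 nonzero rows, so rank(B) = 3.
B has 3 columns; by rank–nullity, nullity = 3 − 3 = 0.

0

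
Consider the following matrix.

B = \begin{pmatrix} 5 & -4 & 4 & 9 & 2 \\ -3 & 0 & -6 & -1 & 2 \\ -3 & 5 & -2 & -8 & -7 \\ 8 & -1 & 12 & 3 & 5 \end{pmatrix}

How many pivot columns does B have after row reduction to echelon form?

Row reduce to echelon form.
R2 ← R2 + (3/5)·R1: [0, -12/5, -18/5, 22/5, 16/5]
R3 ← R3 + (3/5)·R1: [0, 13/5, 2/5, -13/5, -29/5]
R4 ← R4 − (8/5)·R1: [0, 27/5, 28/5, -57/5, 9/5]
R3 ← R3 + (13/12)·R2: [0, 0, -7/2, 13/6, -7/3]
R4 ← R4 + (9/4)·R2: [0, 0, -5/2, -3/2, 9]
R4 ← R4 − (5/7)·R3: [0, 0, 0, -64/21, 32/3]
Echelon form has 4 nonzero rows, so rank(B) = 4.
Each nonzero row contributes one pivot column: 4 pivot columns.

4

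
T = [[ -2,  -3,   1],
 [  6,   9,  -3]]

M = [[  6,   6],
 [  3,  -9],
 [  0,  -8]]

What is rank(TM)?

First compute TM:
[[-21,   7],
 [ 63, -21]]
Now row reduce the product.
R2 ← R2 + (3)·R1: [0, 0]
1 nonzero row, so rank(TM) = 1.

1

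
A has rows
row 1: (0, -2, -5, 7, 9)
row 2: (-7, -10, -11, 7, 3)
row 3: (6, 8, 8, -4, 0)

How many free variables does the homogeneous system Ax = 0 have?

Row reduce to echelon form.
Swap R1 ↔ R2
R3 ← R3 + (6/7)·R1: [0, -4/7, -10/7, 2, 18/7]
R3 ← R3 − (2/7)·R2: [0, 0, 0, 0, 0]
2 nonzero rows, so rank(A) = 2.
A has 5 columns; by rank–nullity, nullity = 5 − 2 = 3.

3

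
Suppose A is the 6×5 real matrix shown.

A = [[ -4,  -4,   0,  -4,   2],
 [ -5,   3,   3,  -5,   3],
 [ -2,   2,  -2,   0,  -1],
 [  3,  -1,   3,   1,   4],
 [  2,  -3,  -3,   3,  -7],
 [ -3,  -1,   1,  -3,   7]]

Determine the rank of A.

5

Row reduce to echelon form.
R2 ← R2 − (5/4)·R1: [0, 8, 3, 0, 1/2]
R3 ← R3 − (1/2)·R1: [0, 4, -2, 2, -2]
R4 ← R4 + (3/4)·R1: [0, -4, 3, -2, 11/2]
R5 ← R5 + (1/2)·R1: [0, -5, -3, 1, -6]
R6 ← R6 − (3/4)·R1: [0, 2, 1, 0, 11/2]
R3 ← R3 − (1/2)·R2: [0, 0, -7/2, 2, -9/4]
R4 ← R4 + (1/2)·R2: [0, 0, 9/2, -2, 23/4]
R5 ← R5 + (5/8)·R2: [0, 0, -9/8, 1, -91/16]
R6 ← R6 − (1/4)·R2: [0, 0, 1/4, 0, 43/8]
R4 ← R4 + (9/7)·R3: [0, 0, 0, 4/7, 20/7]
R5 ← R5 − (9/28)·R3: [0, 0, 0, 5/14, -139/28]
R6 ← R6 + (1/14)·R3: [0, 0, 0, 1/7, 73/14]
R5 ← R5 − (5/8)·R4: [0, 0, 0, 0, -27/4]
R6 ← R6 − (1/4)·R4: [0, 0, 0, 0, 9/2]
R6 ← R6 + (2/3)·R5: [0, 0, 0, 0, 0]
Echelon form has 5 nonzero rows, so rank(A) = 5.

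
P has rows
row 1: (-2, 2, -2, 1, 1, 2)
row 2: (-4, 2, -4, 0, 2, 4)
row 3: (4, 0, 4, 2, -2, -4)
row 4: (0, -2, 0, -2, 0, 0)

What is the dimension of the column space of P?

Row reduce to echelon form.
R2 ← R2 − (2)·R1: [0, -2, 0, -2, 0, 0]
R3 ← R3 + (2)·R1: [0, 4, 0, 4, 0, 0]
R3 ← R3 + (2)·R2: [0, 0, 0, 0, 0, 0]
R4 ← R4 − R2: [0, 0, 0, 0, 0, 0]
Echelon form has 2 nonzero rows, so rank(P) = 2.
The column space has dimension equal to the rank: 2.

2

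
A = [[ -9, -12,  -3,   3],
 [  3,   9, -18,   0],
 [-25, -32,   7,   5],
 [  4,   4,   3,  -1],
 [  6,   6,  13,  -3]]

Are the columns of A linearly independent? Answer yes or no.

no

Row reduce A to echelon form.
R2 ← R2 + (1/3)·R1: [0, 5, -19, 1]
R3 ← R3 − (25/9)·R1: [0, 4/3, 46/3, -10/3]
R4 ← R4 + (4/9)·R1: [0, -4/3, 5/3, 1/3]
R5 ← R5 + (2/3)·R1: [0, -2, 11, -1]
R3 ← R3 − (4/15)·R2: [0, 0, 102/5, -18/5]
R4 ← R4 + (4/15)·R2: [0, 0, -17/5, 3/5]
R5 ← R5 + (2/5)·R2: [0, 0, 17/5, -3/5]
R4 ← R4 + (1/6)·R3: [0, 0, 0, 0]
R5 ← R5 − (1/6)·R3: [0, 0, 0, 0]
3 pivots among 4 columns.
Only 3 < 4 pivot columns, so the columns are linearly dependent.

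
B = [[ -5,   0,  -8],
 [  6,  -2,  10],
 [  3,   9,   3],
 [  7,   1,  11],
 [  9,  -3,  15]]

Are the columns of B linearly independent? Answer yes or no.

no

Row reduce B to echelon form.
R2 ← R2 + (6/5)·R1: [0, -2, 2/5]
R3 ← R3 + (3/5)·R1: [0, 9, -9/5]
R4 ← R4 + (7/5)·R1: [0, 1, -1/5]
R5 ← R5 + (9/5)·R1: [0, -3, 3/5]
R3 ← R3 + (9/2)·R2: [0, 0, 0]
R4 ← R4 + (1/2)·R2: [0, 0, 0]
R5 ← R5 − (3/2)·R2: [0, 0, 0]
2 pivots among 3 columns.
Only 2 < 3 pivot columns, so the columns are linearly dependent.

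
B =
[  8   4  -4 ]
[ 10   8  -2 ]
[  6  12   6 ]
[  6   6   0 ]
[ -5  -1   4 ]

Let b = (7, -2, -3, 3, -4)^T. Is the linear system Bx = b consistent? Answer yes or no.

Row reduce the augmented matrix [B | b].
R2 ← R2 − (5/4)·R1: [0, 3, 3, -43/4]
R3 ← R3 − (3/4)·R1: [0, 9, 9, -33/4]
R4 ← R4 − (3/4)·R1: [0, 3, 3, -9/4]
R5 ← R5 + (5/8)·R1: [0, 3/2, 3/2, 3/8]
R3 ← R3 − (3)·R2: [0, 0, 0, 24]
R4 ← R4 − R2: [0, 0, 0, 17/2]
R5 ← R5 − (1/2)·R2: [0, 0, 0, 23/4]
R4 ← R4 − (17/48)·R3: [0, 0, 0, 0]
R5 ← R5 − (23/96)·R3: [0, 0, 0, 0]
The echelon form has 3 nonzero rows; the last pivot sits in the augmented column, so rank(B) = 2 but rank([B|b]) = 3.
Since the ranks differ, the system is inconsistent.

no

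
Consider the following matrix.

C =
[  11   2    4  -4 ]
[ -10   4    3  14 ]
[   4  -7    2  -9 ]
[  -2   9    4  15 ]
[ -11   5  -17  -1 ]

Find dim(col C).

4

Row reduce to echelon form.
R2 ← R2 + (10/11)·R1: [0, 64/11, 73/11, 114/11]
R3 ← R3 − (4/11)·R1: [0, -85/11, 6/11, -83/11]
R4 ← R4 + (2/11)·R1: [0, 103/11, 52/11, 157/11]
R5 ← R5 + R1: [0, 7, -13, -5]
R3 ← R3 + (85/64)·R2: [0, 0, 599/64, 199/32]
R4 ← R4 − (103/64)·R2: [0, 0, -381/64, -77/32]
R5 ← R5 − (77/64)·R2: [0, 0, -1343/64, -559/32]
R4 ← R4 + (381/599)·R3: [0, 0, 0, 928/599]
R5 ← R5 + (1343/599)·R3: [0, 0, 0, -2112/599]
R5 ← R5 + (66/29)·R4: [0, 0, 0, 0]
Echelon form has 4 nonzero rows, so rank(C) = 4.
The column space has dimension equal to the rank: 4.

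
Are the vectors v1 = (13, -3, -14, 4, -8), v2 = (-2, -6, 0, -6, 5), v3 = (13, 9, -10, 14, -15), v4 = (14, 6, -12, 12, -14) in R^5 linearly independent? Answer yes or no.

no

Form the matrix with these vectors as rows and row reduce.
R2 ← R2 + (2/13)·R1: [0, -84/13, -28/13, -70/13, 49/13]
R3 ← R3 − R1: [0, 12, 4, 10, -7]
R4 ← R4 − (14/13)·R1: [0, 120/13, 40/13, 100/13, -70/13]
R3 ← R3 + (13/7)·R2: [0, 0, 0, 0, 0]
R4 ← R4 + (10/7)·R2: [0, 0, 0, 0, 0]
2 nonzero rows, so the 4 vectors span a space of dimension 2.
Since 2 < 4, the vectors are linearly dependent.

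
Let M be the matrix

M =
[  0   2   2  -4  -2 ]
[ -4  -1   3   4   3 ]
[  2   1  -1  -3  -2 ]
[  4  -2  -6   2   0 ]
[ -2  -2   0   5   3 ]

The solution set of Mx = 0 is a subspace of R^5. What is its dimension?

3

Row reduce to echelon form.
Swap R1 ↔ R2
R3 ← R3 + (1/2)·R1: [0, 1/2, 1/2, -1, -1/2]
R4 ← R4 + R1: [0, -3, -3, 6, 3]
R5 ← R5 − (1/2)·R1: [0, -3/2, -3/2, 3, 3/2]
R3 ← R3 − (1/4)·R2: [0, 0, 0, 0, 0]
R4 ← R4 + (3/2)·R2: [0, 0, 0, 0, 0]
R5 ← R5 + (3/4)·R2: [0, 0, 0, 0, 0]
2 nonzero rows, so rank(M) = 2.
M has 5 columns; by rank–nullity, nullity = 5 − 2 = 3.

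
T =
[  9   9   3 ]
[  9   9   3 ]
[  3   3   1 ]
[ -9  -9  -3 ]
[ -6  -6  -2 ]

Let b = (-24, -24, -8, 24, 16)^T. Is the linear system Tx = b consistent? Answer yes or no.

Row reduce the augmented matrix [T | b].
R2 ← R2 − R1: [0, 0, 0, 0]
R3 ← R3 − (1/3)·R1: [0, 0, 0, 0]
R4 ← R4 + R1: [0, 0, 0, 0]
R5 ← R5 + (2/3)·R1: [0, 0, 0, 0]
The echelon form has 1 nonzero rows, and every pivot lies in the first 3 columns, so rank(T) = rank([T|b]) = 1.
The system is consistent.

yes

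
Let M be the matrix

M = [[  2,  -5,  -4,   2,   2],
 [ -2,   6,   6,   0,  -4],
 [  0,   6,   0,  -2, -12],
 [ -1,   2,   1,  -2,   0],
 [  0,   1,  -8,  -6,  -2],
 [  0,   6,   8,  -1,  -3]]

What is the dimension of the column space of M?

Row reduce to echelon form.
R2 ← R2 + R1: [0, 1, 2, 2, -2]
R4 ← R4 + (1/2)·R1: [0, -1/2, -1, -1, 1]
R3 ← R3 − (6)·R2: [0, 0, -12, -14, 0]
R4 ← R4 + (1/2)·R2: [0, 0, 0, 0, 0]
R5 ← R5 − R2: [0, 0, -10, -8, 0]
R6 ← R6 − (6)·R2: [0, 0, -4, -13, 9]
R5 ← R5 − (5/6)·R3: [0, 0, 0, 11/3, 0]
R6 ← R6 − (1/3)·R3: [0, 0, 0, -25/3, 9]
Swap R4 ↔ R5
R6 ← R6 + (25/11)·R4: [0, 0, 0, 0, 9]
Swap R5 ↔ R6
Echelon form has 5 nonzero rows, so rank(M) = 5.
The column space has dimension equal to the rank: 5.

5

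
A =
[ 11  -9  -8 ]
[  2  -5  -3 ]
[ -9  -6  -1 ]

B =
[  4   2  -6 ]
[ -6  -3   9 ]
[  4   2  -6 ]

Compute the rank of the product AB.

1

First compute AB:
[[ 66,  33, -99],
 [ 26,  13, -39],
 [ -4,  -2,   6]]
Now row reduce the product.
R2 ← R2 − (13/33)·R1: [0, 0, 0]
R3 ← R3 + (2/33)·R1: [0, 0, 0]
1 nonzero row, so rank(AB) = 1.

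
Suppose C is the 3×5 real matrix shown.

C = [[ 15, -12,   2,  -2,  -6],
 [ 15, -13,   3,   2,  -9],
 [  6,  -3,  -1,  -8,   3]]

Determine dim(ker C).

3

Row reduce to echelon form.
R2 ← R2 − R1: [0, -1, 1, 4, -3]
R3 ← R3 − (2/5)·R1: [0, 9/5, -9/5, -36/5, 27/5]
R3 ← R3 + (9/5)·R2: [0, 0, 0, 0, 0]
2 nonzero rows, so rank(C) = 2.
C has 5 columns; by rank–nullity, nullity = 5 − 2 = 3.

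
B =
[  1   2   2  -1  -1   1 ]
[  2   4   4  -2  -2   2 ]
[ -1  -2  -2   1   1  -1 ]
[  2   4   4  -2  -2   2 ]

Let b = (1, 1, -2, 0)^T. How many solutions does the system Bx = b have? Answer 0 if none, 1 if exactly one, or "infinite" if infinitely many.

Row reduce the augmented matrix [B | b].
R2 ← R2 − (2)·R1: [0, 0, 0, 0, 0, 0, -1]
R3 ← R3 + R1: [0, 0, 0, 0, 0, 0, -1]
R4 ← R4 − (2)·R1: [0, 0, 0, 0, 0, 0, -2]
R3 ← R3 − R2: [0, 0, 0, 0, 0, 0, 0]
R4 ← R4 − (2)·R2: [0, 0, 0, 0, 0, 0, 0]
The echelon form has 2 nonzero rows; the last pivot sits in the augmented column, so rank(B) = 1 but rank([B|b]) = 2.
Since the ranks differ, the system is inconsistent.
It has no solutions.

0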